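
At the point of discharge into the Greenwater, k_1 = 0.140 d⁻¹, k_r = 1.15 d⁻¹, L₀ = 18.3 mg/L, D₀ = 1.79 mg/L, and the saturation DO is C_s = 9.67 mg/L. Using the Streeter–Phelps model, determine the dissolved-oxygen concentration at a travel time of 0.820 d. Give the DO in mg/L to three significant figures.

k_1 L₀/(k_r−k_1) = 0.140×18.3/(1.15−0.140) = 2.562/1.010 = 2.537 mg/L.
e^(−k_1 t) = e^(−0.140×0.8200) = 0.8915; e^(−k_r t) = e^(−1.15×0.8200) = 0.3895.
D = 2.537 × (0.8915 − 0.3895) + 1.79 × 0.3895 = 1.274 + 0.6971 = 1.971 mg/L.
DO = C_s − D = 9.67 − 1.971 = 7.699 mg/L.

DO ≈ 7.70 mg/L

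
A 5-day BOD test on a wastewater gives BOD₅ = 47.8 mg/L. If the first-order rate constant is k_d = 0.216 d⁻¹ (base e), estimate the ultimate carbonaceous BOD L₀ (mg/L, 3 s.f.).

L₀ ≈ 72.4 mg/L

BOD₅ = L₀(1 − e^(−5k_d)) ⇒ L₀ = BOD₅ / (1 − e^(−5×0.216))
= 47.8 / (1 − 0.3396) = 47.8 / 0.6604 = 72.38 mg/L.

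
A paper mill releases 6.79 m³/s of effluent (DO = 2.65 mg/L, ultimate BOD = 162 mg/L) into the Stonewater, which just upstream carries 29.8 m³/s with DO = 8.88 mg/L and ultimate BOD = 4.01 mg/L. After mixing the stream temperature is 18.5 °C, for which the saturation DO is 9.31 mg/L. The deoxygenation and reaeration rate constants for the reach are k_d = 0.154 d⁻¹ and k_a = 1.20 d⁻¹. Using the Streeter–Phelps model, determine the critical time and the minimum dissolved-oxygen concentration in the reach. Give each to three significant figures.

Mixed DO = (29.8×8.88 + 6.79×2.65)/(29.8+6.79) = 282.6/36.59 = 7.724 mg/L.
Mixed L₀ = (29.8×4.01 + 6.79×162)/(36.59) = 1219/36.59 = 33.33 mg/L.
Initial deficit D₀ = C_s − DO₀ = 9.31 − 7.724 = 1.586 mg/L.
t_c = (1/1.046) ln[(1.20/0.154)(1 − 1.586×1.046/(0.154×33.33))] = 0.9560 × ln(5.273) = 1.590 d.
D_c = (0.154/1.20) × 33.33 × e^(−0.154×1.590) = 0.1283 × 33.33 × 0.7829 = 3.348 mg/L.
Minimum DO = 9.31 − 3.348 = 5.962 mg/L.

t_c ≈ 1.59 d; minimum DO ≈ 5.96 mg/L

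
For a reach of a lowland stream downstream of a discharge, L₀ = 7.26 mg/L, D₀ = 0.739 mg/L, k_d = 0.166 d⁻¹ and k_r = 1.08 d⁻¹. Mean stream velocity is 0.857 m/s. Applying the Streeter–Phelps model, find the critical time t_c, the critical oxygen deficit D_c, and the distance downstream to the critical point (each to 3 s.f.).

t_c ≈ 1.15 d; D_c ≈ 0.922 mg/L; x_c ≈ 85.1 km

With k_r/k_d = 6.506 and 1 − D₀(k_r−k_d)/(k_d L₀) = 0.4395,
t_c = ln(6.506 × 0.4395) / (1.08 − 0.166) = ln(2.860) / 0.9140 = 1.051/0.9140 = 1.150 d.
L(t_c) = L₀ e^(−k_d t_c) = 7.26 × 0.8263 = 5.999 mg/L, and at the critical point k_r D_c = k_d L, so D_c = (0.166/1.08) × 5.999 = 0.9220 mg/L.
x_c = v t_c = 0.857 m/s × 1.150 d × 86400 s/d = 85120 m ≈ 85.1 km.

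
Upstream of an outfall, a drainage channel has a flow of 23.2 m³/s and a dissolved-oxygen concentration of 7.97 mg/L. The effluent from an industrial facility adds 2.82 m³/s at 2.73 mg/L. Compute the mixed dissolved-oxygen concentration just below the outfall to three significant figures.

Flow-weighted mixing: C = (Q_r C_r + Q_w C_w)/(Q_r + Q_w)
= (23.2×7.97 + 2.82×2.73)/(23.2 + 2.82) = 192.6/26.02 = 7.402 mg/L.

7.40 mg/L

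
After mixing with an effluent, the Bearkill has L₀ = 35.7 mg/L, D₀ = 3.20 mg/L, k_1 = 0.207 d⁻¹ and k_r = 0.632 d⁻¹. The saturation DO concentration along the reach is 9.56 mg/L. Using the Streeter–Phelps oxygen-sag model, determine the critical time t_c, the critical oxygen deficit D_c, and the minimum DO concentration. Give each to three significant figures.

t_c ≈ 2.15 d; D_c ≈ 7.50 mg/L; min DO ≈ 2.06 mg/L

At the critical point dD/dt = 0, so k_1 L₀ e^(−k_1 t) = k_r D. Substituting D(t) from the Streeter–Phelps equation and solving for t gives
t_c = ln[(k_r/k_1)(1 − D₀(k_r−k_1)/(k_1 L₀))] / (k_r−k_1).
Here k_r−k_1 = 0.4250 d⁻¹ and 1 − D₀(k_r−k_1)/(k_1 L₀) = 1 − 3.20×0.4250/(0.207×35.7) = 0.8160, so
t_c = ln(3.053 × 0.8160) / 0.4250 = 0.9128 / 0.4250 = 2.148 d.
L(t_c) = L₀ e^(−k_1 t_c) = 35.7 × 0.6411 = 22.89 mg/L, and at the critical point k_r D_c = k_1 L, so D_c = (0.207/0.632) × 22.89 = 7.496 mg/L.
Minimum DO = C_s − D_c = 9.56 − 7.496 = 2.064 mg/L.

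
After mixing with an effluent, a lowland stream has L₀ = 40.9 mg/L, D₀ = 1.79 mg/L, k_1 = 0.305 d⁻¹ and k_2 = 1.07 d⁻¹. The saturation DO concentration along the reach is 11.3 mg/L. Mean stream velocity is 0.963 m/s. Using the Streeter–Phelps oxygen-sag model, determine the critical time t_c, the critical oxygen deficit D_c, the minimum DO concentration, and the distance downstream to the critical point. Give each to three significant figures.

With k_2/k_1 = 3.508 and 1 − D₀(k_2−k_1)/(k_1 L₀) = 0.8902,
t_c = ln(3.508 × 0.8902) / (1.07 − 0.305) = ln(3.123) / 0.7650 = 1.139/0.7650 = 1.489 d.
D_c = (k_1/k_2) L₀ e^(−k_1 t_c) = (0.305/1.07) × 40.9 × e^(−0.305×1.489) = 0.2850 × 40.9 × 0.6351 = 7.404 mg/L.
Minimum DO = C_s − D_c = 11.3 − 7.404 = 3.896 mg/L.
x_c = v t_c = 0.963 m/s × 1.489 d × 86400 s/d = 123900 m ≈ 124 km.

t_c ≈ 1.49 d; D_c ≈ 7.40 mg/L; min DO ≈ 3.90 mg/L; x_c ≈ 124 km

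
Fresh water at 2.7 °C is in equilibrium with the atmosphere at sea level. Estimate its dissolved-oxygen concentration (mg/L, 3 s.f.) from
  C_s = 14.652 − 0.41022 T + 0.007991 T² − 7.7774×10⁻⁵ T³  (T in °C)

C_s ≈ 13.6 mg/L

C_s = 14.652 − 0.41022×2.7 + 0.007991×2.7² − 7.7774×10⁻⁵×2.7³ = 13.60 mg/L.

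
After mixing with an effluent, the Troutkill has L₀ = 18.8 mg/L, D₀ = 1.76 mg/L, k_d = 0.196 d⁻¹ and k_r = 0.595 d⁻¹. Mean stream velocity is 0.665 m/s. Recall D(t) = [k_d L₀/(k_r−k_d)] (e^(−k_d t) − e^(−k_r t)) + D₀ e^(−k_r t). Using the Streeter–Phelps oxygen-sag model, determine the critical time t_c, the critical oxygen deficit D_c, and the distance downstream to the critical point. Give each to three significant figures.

t_c ≈ 2.25 d; D_c ≈ 3.98 mg/L; x_c ≈ 129 km

At the critical point dD/dt = 0, so k_d L₀ e^(−k_d t) = k_r D. Substituting D(t) from the Streeter–Phelps equation and solving for t gives
t_c = ln[(k_r/k_d)(1 − D₀(k_r−k_d)/(k_d L₀))] / (k_r−k_d).
Here k_r−k_d = 0.3990 d⁻¹ and 1 − D₀(k_r−k_d)/(k_d L₀) = 1 − 1.76×0.3990/(0.196×18.8) = 0.8094, so
t_c = ln(3.036 × 0.8094) / 0.3990 = 0.8990 / 0.3990 = 2.253 d.
D_c = (k_d/k_r) L₀ e^(−k_d t_c) = (0.196/0.595) × 18.8 × e^(−0.196×2.253) = 0.3294 × 18.8 × 0.6430 = 3.982 mg/L.
x_c = v t_c = 0.665 m/s × 2.253 d × 86400 s/d = 129500 m ≈ 129 km.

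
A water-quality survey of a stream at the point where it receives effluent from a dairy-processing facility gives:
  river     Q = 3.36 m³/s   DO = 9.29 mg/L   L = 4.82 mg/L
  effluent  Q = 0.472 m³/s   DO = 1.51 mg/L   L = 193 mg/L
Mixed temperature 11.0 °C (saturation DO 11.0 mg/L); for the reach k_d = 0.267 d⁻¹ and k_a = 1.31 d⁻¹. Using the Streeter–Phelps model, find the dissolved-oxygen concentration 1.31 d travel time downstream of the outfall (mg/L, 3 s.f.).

DO ≈ 6.76 mg/L

Mixed DO = (3.36×9.29 + 0.472×1.51)/(3.36+0.472) = 31.93/3.832 = 8.332 mg/L.
Mixed L₀ = (3.36×4.82 + 0.472×193)/(3.832) = 107.3/3.832 = 28.00 mg/L.
Initial deficit D₀ = C_s − DO₀ = 11.0 − 8.332 = 2.668 mg/L.
D(1.31) = [0.267×28.00/(1.31−0.267)](e^(−0.267×1.31) − e^(−1.31×1.31)) + 2.668 e^(−1.31×1.31)
= 7.167 × (0.7049 − 0.1798) + 2.668 × 0.1798 = 4.243 mg/L.
DO = 11.0 − 4.243 = 6.757 mg/L.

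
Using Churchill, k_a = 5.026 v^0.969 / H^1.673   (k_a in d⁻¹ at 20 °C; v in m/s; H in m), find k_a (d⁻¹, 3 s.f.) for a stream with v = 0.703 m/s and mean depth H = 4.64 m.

k_a ≈ 0.274 d⁻¹

k_a = 5.026 × 0.703^0.969 / 4.64^1.673 = 5.026 × 0.7107 / 13.03 = 0.2741 d⁻¹.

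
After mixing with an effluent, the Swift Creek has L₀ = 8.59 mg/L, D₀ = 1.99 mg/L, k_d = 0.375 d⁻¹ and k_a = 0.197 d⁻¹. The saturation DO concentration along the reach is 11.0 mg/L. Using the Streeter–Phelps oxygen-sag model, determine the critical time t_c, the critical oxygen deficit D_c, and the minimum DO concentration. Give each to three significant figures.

t_c ≈ 3.03 d; D_c ≈ 5.25 mg/L; min DO ≈ 5.75 mg/L

With k_a/k_d = 0.5253 and 1 − D₀(k_a−k_d)/(k_d L₀) = 1.110,
t_c = ln(0.5253 × 1.110) / (0.197 − 0.375) = ln(0.5831) / -0.1780 = -0.5394/-0.1780 = 3.030 d.
D_c = (k_d/k_a) L₀ e^(−k_d t_c) = (0.375/0.197) × 8.59 × e^(−0.375×3.030) = 1.904 × 8.59 × 0.3210 = 5.249 mg/L.
Minimum DO = C_s − D_c = 11.0 − 5.249 = 5.751 mg/L.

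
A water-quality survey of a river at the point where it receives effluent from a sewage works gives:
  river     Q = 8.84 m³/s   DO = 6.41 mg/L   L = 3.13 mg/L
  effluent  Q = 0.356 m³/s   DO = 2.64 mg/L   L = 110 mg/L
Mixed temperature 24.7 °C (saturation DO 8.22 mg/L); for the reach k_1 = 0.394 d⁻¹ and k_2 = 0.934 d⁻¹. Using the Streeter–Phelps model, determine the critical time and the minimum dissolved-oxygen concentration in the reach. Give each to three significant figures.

Mixed DO = (8.84×6.41 + 0.356×2.64)/(8.84+0.356) = 57.60/9.196 = 6.264 mg/L.
Mixed L₀ = (8.84×3.13 + 0.356×110)/(9.196) = 66.83/9.196 = 7.267 mg/L.
Initial deficit D₀ = C_s − DO₀ = 8.22 − 6.264 = 1.956 mg/L.
t_c = (1/0.5400) ln[(0.934/0.394)(1 − 1.956×0.5400/(0.394×7.267))] = 1.852 × ln(1.496) = 0.7460 d.
D_c = (0.394/0.934) × 7.267 × e^(−0.394×0.7460) = 0.4218 × 7.267 × 0.7453 = 2.285 mg/L.
Minimum DO = 8.22 − 2.285 = 5.935 mg/L.

t_c ≈ 0.746 d; minimum DO ≈ 5.94 mg/L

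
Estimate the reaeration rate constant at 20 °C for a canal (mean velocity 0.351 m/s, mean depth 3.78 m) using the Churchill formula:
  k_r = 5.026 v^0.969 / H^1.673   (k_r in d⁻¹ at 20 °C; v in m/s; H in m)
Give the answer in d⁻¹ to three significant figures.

k_r ≈ 0.197 d⁻¹

k_r = 5.026 × 0.351^0.969 / 3.78^1.673 = 5.026 × 0.3626 / 9.250 = 0.1970 d⁻¹.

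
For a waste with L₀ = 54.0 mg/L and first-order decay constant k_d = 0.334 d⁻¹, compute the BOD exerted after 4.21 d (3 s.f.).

y_t = L₀(1 − e^(−k_d t)) = 54.0 × (1 − e^(−0.334×4.21))
= 54.0 × (1 − 0.2451) = 54.0 × 0.7549 = 40.77 mg/L.

y ≈ 40.8 mg/L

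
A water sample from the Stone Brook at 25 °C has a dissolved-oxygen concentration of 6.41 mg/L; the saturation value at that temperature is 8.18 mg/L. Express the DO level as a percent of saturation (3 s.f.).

78.4 % saturation

% saturation = C/C_s × 100 = 6.41/8.18 × 100 = 78.4 %.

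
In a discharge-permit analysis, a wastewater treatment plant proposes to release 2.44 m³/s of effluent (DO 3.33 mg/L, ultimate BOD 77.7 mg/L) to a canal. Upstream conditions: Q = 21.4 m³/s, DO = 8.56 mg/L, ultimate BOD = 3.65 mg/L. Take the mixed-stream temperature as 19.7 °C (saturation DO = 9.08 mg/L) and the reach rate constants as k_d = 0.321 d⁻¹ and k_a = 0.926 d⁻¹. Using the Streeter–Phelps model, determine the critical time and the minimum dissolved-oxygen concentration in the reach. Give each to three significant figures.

Mixed DO = (21.4×8.56 + 2.44×3.33)/(21.4+2.44) = 191.3/23.84 = 8.025 mg/L.
Mixed L₀ = (21.4×3.65 + 2.44×77.7)/(23.84) = 267.7/23.84 = 11.23 mg/L.
Initial deficit D₀ = C_s − DO₀ = 9.08 − 8.025 = 1.055 mg/L.
t_c = (1/0.6050) ln[(0.926/0.321)(1 − 1.055×0.6050/(0.321×11.23))] = 1.653 × ln(2.374) = 1.429 d.
D_c = (0.321/0.926) × 11.23 × e^(−0.321×1.429) = 0.3467 × 11.23 × 0.6321 = 2.461 mg/L.
Minimum DO = 9.08 − 2.461 = 6.619 mg/L.

t_c ≈ 1.43 d; minimum DO ≈ 6.62 mg/L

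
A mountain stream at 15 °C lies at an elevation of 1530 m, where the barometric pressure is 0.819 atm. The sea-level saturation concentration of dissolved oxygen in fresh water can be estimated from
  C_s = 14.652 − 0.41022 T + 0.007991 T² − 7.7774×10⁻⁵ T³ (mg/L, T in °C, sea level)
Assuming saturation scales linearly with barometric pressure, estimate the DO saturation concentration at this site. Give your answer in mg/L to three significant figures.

At sea level: C_s = 14.652 − 0.41022×15 + 0.007991×15² − 7.7774×10⁻⁵×15³ = 10.03 mg/L.
Pressure correction: C_s' = 10.03 × 0.819 = 8.218 mg/L.

C_s ≈ 8.22 mg/L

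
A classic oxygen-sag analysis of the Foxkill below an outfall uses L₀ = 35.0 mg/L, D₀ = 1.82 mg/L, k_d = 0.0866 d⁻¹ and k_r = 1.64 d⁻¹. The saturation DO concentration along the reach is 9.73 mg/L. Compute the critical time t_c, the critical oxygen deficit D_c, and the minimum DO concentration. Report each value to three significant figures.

t_c ≈ 0.156 d; D_c ≈ 1.82 mg/L; min DO ≈ 7.91 mg/L

At the critical point dD/dt = 0, so k_d L₀ e^(−k_d t) = k_r D. Substituting D(t) from the Streeter–Phelps equation and solving for t gives
t_c = ln[(k_r/k_d)(1 − D₀(k_r−k_d)/(k_d L₀))] / (k_r−k_d).
Here k_r−k_d = 1.553 d⁻¹ and 1 − D₀(k_r−k_d)/(k_d L₀) = 1 − 1.82×1.553/(0.0866×35.0) = 0.06724, so
t_c = ln(18.94 × 0.06724) / 1.553 = 0.2417 / 1.553 = 0.1556 d.
L(t_c) = L₀ e^(−k_d t_c) = 35.0 × 0.9866 = 34.53 mg/L, and at the critical point k_r D_c = k_d L, so D_c = (0.0866/1.64) × 34.53 = 1.823 mg/L.
Minimum DO = C_s − D_c = 9.73 − 1.823 = 7.907 mg/L.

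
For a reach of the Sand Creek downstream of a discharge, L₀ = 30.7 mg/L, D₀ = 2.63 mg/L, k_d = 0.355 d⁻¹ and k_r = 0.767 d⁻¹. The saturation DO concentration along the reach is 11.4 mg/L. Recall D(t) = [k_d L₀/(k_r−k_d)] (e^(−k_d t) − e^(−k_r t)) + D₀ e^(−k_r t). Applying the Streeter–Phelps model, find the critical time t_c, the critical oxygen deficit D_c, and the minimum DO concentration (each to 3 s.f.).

At the critical point dD/dt = 0, so k_d L₀ e^(−k_d t) = k_r D. Substituting D(t) from the Streeter–Phelps equation and solving for t gives
t_c = ln[(k_r/k_d)(1 − D₀(k_r−k_d)/(k_d L₀))] / (k_r−k_d).
Here k_r−k_d = 0.4120 d⁻¹ and 1 − D₀(k_r−k_d)/(k_d L₀) = 1 − 2.63×0.4120/(0.355×30.7) = 0.9006, so
t_c = ln(2.161 × 0.9006) / 0.4120 = 0.6656 / 0.4120 = 1.616 d.
L(t_c) = L₀ e^(−k_d t_c) = 30.7 × 0.5635 = 17.30 mg/L, and at the critical point k_r D_c = k_d L, so D_c = (0.355/0.767) × 17.30 = 8.007 mg/L.
Minimum DO = C_s − D_c = 11.4 − 8.007 = 3.393 mg/L.

t_c ≈ 1.62 d; D_c ≈ 8.01 mg/L; min DO ≈ 3.39 mg/L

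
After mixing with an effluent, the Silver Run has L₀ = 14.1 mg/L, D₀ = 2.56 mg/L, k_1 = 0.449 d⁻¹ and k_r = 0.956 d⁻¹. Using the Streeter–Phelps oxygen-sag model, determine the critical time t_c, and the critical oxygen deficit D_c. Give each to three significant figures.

t_c ≈ 1.04 d; D_c ≈ 4.16 mg/L

t_c = [1/(k_r−k_1)] ln[(k_r/k_1)(1 − D₀(k_r−k_1)/(k_1 L₀))]
= [1/(0.956−0.449)] ln[(0.956/0.449)(1 − 2.56×0.5070/(0.449×14.1))]
= (1/0.5070) ln[2.129 × 0.7950] = 1.972 × ln(1.693) = 1.972 × 0.5263 = 1.038 d.
L(t_c) = L₀ e^(−k_1 t_c) = 14.1 × 0.6274 = 8.847 mg/L, and at the critical point k_r D_c = k_1 L, so D_c = (0.449/0.956) × 8.847 = 4.155 mg/L.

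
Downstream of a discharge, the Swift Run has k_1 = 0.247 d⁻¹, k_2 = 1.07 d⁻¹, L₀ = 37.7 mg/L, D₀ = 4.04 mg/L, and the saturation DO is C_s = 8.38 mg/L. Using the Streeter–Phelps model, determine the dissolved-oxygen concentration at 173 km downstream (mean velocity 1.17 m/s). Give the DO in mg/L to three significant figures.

Travel time t = x/v = 173 km / (1.17 m/s) = 173000 m / 1.17 m/s = 147900 s = 1.711 d.
k_1 L₀/(k_2−k_1) = 0.247×37.7/(1.07−0.247) = 9.312/0.8230 = 11.31 mg/L.
e^(−k_1 t) = e^(−0.247×1.711) = 0.6553; e^(−k_2 t) = e^(−1.07×1.711) = 0.1602.
D = 11.31 × (0.6553 − 0.1602) + 4.04 × 0.1602 = 5.601 + 0.6473 = 6.249 mg/L.
DO = C_s − D = 8.38 − 6.249 = 2.131 mg/L.

DO ≈ 2.13 mg/L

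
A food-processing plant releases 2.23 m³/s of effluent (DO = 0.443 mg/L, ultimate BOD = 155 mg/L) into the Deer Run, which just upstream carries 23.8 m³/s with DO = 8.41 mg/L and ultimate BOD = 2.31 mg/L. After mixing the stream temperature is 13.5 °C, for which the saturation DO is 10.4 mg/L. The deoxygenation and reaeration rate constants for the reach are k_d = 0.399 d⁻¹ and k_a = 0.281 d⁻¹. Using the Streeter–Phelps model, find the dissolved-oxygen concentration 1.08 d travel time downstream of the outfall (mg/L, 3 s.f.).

Mixed DO = (23.8×8.41 + 2.23×0.443)/(23.8+2.23) = 201.1/26.03 = 7.727 mg/L.
Mixed L₀ = (23.8×2.31 + 2.23×155)/(26.03) = 400.6/26.03 = 15.39 mg/L.
Initial deficit D₀ = C_s − DO₀ = 10.4 − 7.727 = 2.673 mg/L.
D(1.08) = [0.399×15.39/(0.281−0.399)](e^(−0.399×1.08) − e^(−0.281×1.08)) + 2.673 e^(−0.281×1.08)
= -52.04 × (0.6499 − 0.7382) + 2.673 × 0.7382 = 6.570 mg/L.
DO = 10.4 − 6.570 = 3.830 mg/L.

DO ≈ 3.83 mg/L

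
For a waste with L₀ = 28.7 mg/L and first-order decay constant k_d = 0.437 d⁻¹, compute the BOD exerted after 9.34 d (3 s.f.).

y_t = L₀(1 − e^(−k_d t)) = 28.7 × (1 − e^(−0.437×9.34))
= 28.7 × (1 − 0.01688) = 28.7 × 0.9831 = 28.22 mg/L.

y ≈ 28.2 mg/L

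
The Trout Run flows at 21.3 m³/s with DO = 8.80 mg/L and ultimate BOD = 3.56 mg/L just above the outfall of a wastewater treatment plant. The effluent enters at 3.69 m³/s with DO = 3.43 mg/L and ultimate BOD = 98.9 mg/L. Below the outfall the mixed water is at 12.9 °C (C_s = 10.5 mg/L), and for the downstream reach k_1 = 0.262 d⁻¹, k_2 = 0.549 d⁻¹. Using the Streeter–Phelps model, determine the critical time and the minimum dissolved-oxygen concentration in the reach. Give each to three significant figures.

Mixed DO = (21.3×8.80 + 3.69×3.43)/(21.3+3.69) = 200.1/24.99 = 8.007 mg/L.
Mixed L₀ = (21.3×3.56 + 3.69×98.9)/(24.99) = 440.8/24.99 = 17.64 mg/L.
Initial deficit D₀ = C_s − DO₀ = 10.5 − 8.007 = 2.493 mg/L.
t_c = (1/0.2870) ln[(0.549/0.262)(1 − 2.493×0.2870/(0.262×17.64))] = 3.484 × ln(1.771) = 1.991 d.
D_c = (0.262/0.549) × 17.64 × e^(−0.262×1.991) = 0.4772 × 17.64 × 0.5935 = 4.995 mg/L.
Minimum DO = 10.5 − 4.995 = 5.505 mg/L.

t_c ≈ 1.99 d; minimum DO ≈ 5.50 mg/L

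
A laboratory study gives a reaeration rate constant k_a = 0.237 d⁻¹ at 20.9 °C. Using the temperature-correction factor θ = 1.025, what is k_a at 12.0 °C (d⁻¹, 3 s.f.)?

k_a ≈ 0.190 d⁻¹

k_a(T₂) = k_a(T₁) · θ^(T₂−T₁) = 0.237 × 1.025^(12.0−20.9)
= 0.237 × 1.025^-8.90 = 0.237 × 0.8027 = 0.1902 d⁻¹.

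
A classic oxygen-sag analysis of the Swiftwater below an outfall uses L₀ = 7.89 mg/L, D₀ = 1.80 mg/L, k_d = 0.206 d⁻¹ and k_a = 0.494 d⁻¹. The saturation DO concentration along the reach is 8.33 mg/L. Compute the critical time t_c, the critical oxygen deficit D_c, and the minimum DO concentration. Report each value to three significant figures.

With k_a/k_d = 2.398 and 1 − D₀(k_a−k_d)/(k_d L₀) = 0.6811,
t_c = ln(2.398 × 0.6811) / (0.494 − 0.206) = ln(1.633) / 0.2880 = 0.4905/0.2880 = 1.703 d.
D_c = (k_d/k_a) L₀ e^(−k_d t_c) = (0.206/0.494) × 7.89 × e^(−0.206×1.703) = 0.4170 × 7.89 × 0.7041 = 2.317 mg/L.
Minimum DO = C_s − D_c = 8.33 − 2.317 = 6.013 mg/L.

t_c ≈ 1.70 d; D_c ≈ 2.32 mg/L; min DO ≈ 6.01 mg/L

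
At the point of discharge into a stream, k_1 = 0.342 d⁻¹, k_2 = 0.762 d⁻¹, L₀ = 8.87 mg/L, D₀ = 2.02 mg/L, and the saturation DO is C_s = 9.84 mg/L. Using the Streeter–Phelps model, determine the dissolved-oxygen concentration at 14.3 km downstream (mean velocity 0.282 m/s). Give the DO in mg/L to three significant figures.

DO ≈ 7.26 mg/L

Travel time t = x/v = 14.3 km / (0.282 m/s) = 14300 m / 0.282 m/s = 50710 s = 0.5869 d.
k_1 L₀/(k_2−k_1) = 0.342×8.87/(0.762−0.342) = 3.034/0.4200 = 7.223 mg/L.
e^(−k_1 t) = e^(−0.342×0.5869) = 0.8181; e^(−k_2 t) = e^(−0.762×0.5869) = 0.6394.
D = 7.223 × (0.8181 − 0.6394) + 2.02 × 0.6394 = 1.291 + 1.292 = 2.583 mg/L.
DO = C_s − D = 9.84 − 2.583 = 7.257 mg/L.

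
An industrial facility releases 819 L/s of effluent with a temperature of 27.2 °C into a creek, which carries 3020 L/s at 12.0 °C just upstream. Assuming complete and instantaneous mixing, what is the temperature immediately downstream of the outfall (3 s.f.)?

Flow-weighted mixing: C = (Q_r C_r + Q_w C_w)/(Q_r + Q_w)
= (3020×12.0 + 819×27.2)/(3020 + 819) = 58520/3839 = 15.24 °C.

15.2 °C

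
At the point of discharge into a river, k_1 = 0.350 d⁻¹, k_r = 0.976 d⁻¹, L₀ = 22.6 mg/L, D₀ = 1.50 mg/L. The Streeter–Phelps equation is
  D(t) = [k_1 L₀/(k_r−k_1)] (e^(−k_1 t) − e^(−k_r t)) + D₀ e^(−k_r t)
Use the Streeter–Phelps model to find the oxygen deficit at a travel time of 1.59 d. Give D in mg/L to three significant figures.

D ≈ 4.88 mg/L

k_1 L₀/(k_r−k_1) = 0.350×22.6/(0.976−0.350) = 7.910/0.6260 = 12.64 mg/L.
e^(−k_1 t) = e^(−0.350×1.590) = 0.5732; e^(−k_r t) = e^(−0.976×1.590) = 0.2119.
D = 12.64 × (0.5732 − 0.2119) + 1.50 × 0.2119 = 4.566 + 0.3178 = 4.884 mg/L.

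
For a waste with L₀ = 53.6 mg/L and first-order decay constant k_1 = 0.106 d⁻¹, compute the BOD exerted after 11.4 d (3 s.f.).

y_t = L₀(1 − e^(−k_1 t)) = 53.6 × (1 − e^(−0.106×11.4))
= 53.6 × (1 − 0.2987) = 53.6 × 0.7013 = 37.59 mg/L.

y ≈ 37.6 mg/L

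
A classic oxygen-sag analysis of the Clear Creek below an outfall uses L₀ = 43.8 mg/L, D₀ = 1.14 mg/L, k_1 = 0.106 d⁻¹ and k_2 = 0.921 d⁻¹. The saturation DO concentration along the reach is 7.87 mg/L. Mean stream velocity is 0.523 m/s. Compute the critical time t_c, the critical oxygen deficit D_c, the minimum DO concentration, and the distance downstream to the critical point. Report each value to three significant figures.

At the critical point dD/dt = 0, so k_1 L₀ e^(−k_1 t) = k_2 D. Substituting D(t) from the Streeter–Phelps equation and solving for t gives
t_c = ln[(k_2/k_1)(1 − D₀(k_2−k_1)/(k_1 L₀))] / (k_2−k_1).
Here k_2−k_1 = 0.8150 d⁻¹ and 1 − D₀(k_2−k_1)/(k_1 L₀) = 1 − 1.14×0.8150/(0.106×43.8) = 0.7999, so
t_c = ln(8.689 × 0.7999) / 0.8150 = 1.939 / 0.8150 = 2.379 d.
L(t_c) = L₀ e^(−k_1 t_c) = 43.8 × 0.7771 = 34.04 mg/L, and at the critical point k_2 D_c = k_1 L, so D_c = (0.106/0.921) × 34.04 = 3.918 mg/L.
Minimum DO = C_s − D_c = 7.87 − 3.918 = 3.952 mg/L.
x_c = v t_c = 0.523 m/s × 2.379 d × 86400 s/d = 107500 m ≈ 107 km.

t_c ≈ 2.38 d; D_c ≈ 3.92 mg/L; min DO ≈ 3.95 mg/L; x_c ≈ 107 km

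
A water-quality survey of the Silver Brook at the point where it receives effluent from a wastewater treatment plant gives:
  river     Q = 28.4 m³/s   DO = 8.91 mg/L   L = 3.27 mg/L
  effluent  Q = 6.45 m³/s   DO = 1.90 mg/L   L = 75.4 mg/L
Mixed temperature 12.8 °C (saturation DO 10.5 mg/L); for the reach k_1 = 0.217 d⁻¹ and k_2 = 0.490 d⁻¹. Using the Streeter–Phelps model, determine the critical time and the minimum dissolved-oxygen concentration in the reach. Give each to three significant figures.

t_c ≈ 2.08 d; minimum DO ≈ 5.81 mg/L

Mixed DO = (28.4×8.91 + 6.45×1.90)/(28.4+6.45) = 265.3/34.85 = 7.613 mg/L.
Mixed L₀ = (28.4×3.27 + 6.45×75.4)/(34.85) = 579.2/34.85 = 16.62 mg/L.
Initial deficit D₀ = C_s − DO₀ = 10.5 − 7.613 = 2.887 mg/L.
t_c = (1/0.2730) ln[(0.490/0.217)(1 − 2.887×0.2730/(0.217×16.62))] = 3.663 × ln(1.765) = 2.080 d.
D_c = (0.217/0.490) × 16.62 × e^(−0.217×2.080) = 0.4429 × 16.62 × 0.6367 = 4.687 mg/L.
Minimum DO = 10.5 − 4.687 = 5.813 mg/L.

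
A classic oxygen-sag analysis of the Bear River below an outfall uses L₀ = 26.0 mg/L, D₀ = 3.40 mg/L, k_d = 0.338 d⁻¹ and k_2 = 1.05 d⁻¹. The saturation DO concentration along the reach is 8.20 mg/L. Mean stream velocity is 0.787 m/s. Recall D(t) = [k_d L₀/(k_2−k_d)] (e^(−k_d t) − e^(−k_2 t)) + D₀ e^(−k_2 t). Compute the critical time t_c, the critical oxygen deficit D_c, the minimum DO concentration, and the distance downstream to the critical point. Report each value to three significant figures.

t_c ≈ 1.14 d; D_c ≈ 5.69 mg/L; min DO ≈ 2.51 mg/L; x_c ≈ 77.5 km

With k_2/k_d = 3.107 and 1 − D₀(k_2−k_d)/(k_d L₀) = 0.7245,
t_c = ln(3.107 × 0.7245) / (1.05 − 0.338) = ln(2.251) / 0.7120 = 0.8113/0.7120 = 1.139 d.
D_c = (k_d/k_2) L₀ e^(−k_d t_c) = (0.338/1.05) × 26.0 × e^(−0.338×1.139) = 0.3219 × 26.0 × 0.6804 = 5.694 mg/L.
Minimum DO = C_s − D_c = 8.20 − 5.694 = 2.506 mg/L.
x_c = v t_c = 0.787 m/s × 1.139 d × 86400 s/d = 77480 m ≈ 77.5 km.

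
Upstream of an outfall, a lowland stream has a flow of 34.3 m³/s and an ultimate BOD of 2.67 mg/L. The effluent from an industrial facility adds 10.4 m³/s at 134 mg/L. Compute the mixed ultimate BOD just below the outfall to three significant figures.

33.2 mg/L

Flow-weighted mixing: C = (Q_r C_r + Q_w C_w)/(Q_r + Q_w)
= (34.3×2.67 + 10.4×134)/(34.3 + 10.4) = 1485/44.70 = 33.23 mg/L.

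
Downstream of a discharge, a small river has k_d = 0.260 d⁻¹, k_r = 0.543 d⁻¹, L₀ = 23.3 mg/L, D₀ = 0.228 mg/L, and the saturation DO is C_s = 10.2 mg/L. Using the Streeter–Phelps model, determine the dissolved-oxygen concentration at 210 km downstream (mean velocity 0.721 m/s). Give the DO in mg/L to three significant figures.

Travel time t = x/v = 210 km / (0.721 m/s) = 210000 m / 0.721 m/s = 291300 s = 3.371 d.
k_d L₀/(k_r−k_d) = 0.260×23.3/(0.543−0.260) = 6.058/0.2830 = 21.41 mg/L.
e^(−k_d t) = e^(−0.260×3.371) = 0.4162; e^(−k_r t) = e^(−0.543×3.371) = 0.1603.
D = 21.41 × (0.4162 − 0.1603) + 0.228 × 0.1603 = 5.478 + 0.03656 = 5.515 mg/L.
DO = C_s − D = 10.2 − 5.515 = 4.685 mg/L.

DO ≈ 4.69 mg/L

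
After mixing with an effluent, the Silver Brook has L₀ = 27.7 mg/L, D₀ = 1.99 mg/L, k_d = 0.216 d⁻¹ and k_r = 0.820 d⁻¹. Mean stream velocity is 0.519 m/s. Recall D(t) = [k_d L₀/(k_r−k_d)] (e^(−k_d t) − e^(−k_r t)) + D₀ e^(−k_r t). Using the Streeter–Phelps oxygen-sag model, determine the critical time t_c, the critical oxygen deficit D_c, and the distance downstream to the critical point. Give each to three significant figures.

t_c ≈ 1.84 d; D_c ≈ 4.91 mg/L; x_c ≈ 82.4 km

At the critical point dD/dt = 0, so k_d L₀ e^(−k_d t) = k_r D. Substituting D(t) from the Streeter–Phelps equation and solving for t gives
t_c = ln[(k_r/k_d)(1 − D₀(k_r−k_d)/(k_d L₀))] / (k_r−k_d).
Here k_r−k_d = 0.6040 d⁻¹ and 1 − D₀(k_r−k_d)/(k_d L₀) = 1 − 1.99×0.6040/(0.216×27.7) = 0.7991, so
t_c = ln(3.796 × 0.7991) / 0.6040 = 1.110 / 0.6040 = 1.837 d.
L(t_c) = L₀ e^(−k_d t_c) = 27.7 × 0.6724 = 18.63 mg/L, and at the critical point k_r D_c = k_d L, so D_c = (0.216/0.820) × 18.63 = 4.906 mg/L.
x_c = v t_c = 0.519 m/s × 1.837 d × 86400 s/d = 82390 m ≈ 82.4 km.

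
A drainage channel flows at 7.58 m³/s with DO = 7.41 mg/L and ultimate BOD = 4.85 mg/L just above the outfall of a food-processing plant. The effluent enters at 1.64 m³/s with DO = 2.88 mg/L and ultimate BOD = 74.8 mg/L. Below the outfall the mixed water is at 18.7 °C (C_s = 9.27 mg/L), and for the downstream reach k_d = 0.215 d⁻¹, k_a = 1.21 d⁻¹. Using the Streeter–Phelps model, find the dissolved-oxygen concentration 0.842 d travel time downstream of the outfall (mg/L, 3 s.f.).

DO ≈ 6.54 mg/L

Mixed DO = (7.58×7.41 + 1.64×2.88)/(7.58+1.64) = 60.89/9.220 = 6.604 mg/L.
Mixed L₀ = (7.58×4.85 + 1.64×74.8)/(9.220) = 159.4/9.220 = 17.29 mg/L.
Initial deficit D₀ = C_s − DO₀ = 9.27 − 6.604 = 2.666 mg/L.
D(0.842) = [0.215×17.29/(1.21−0.215)](e^(−0.215×0.842) − e^(−1.21×0.842)) + 2.666 e^(−1.21×0.842)
= 3.737 × (0.8344 − 0.3610) + 2.666 × 0.3610 = 2.731 mg/L.
DO = 9.27 − 2.731 = 6.539 mg/L.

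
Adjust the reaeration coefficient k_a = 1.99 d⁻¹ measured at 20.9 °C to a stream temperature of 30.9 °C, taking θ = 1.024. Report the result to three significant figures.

k_a ≈ 2.52 d⁻¹

k_a(T₂) = k_a(T₁) · θ^(T₂−T₁) = 1.99 × 1.024^(30.9−20.9)
= 1.99 × 1.024^10.0 = 1.99 × 1.268 = 2.523 d⁻¹.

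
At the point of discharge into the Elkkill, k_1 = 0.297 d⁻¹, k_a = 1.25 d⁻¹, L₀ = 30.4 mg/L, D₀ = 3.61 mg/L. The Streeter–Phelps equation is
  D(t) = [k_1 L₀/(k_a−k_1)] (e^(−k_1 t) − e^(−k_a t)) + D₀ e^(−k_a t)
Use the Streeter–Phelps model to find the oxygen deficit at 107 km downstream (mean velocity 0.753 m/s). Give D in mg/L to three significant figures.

Travel time t = x/v = 107 km / (0.753 m/s) = 107000 m / 0.753 m/s = 142100 s = 1.645 d.
k_1 L₀/(k_a−k_1) = 0.297×30.4/(1.25−0.297) = 9.029/0.9530 = 9.474 mg/L.
e^(−k_1 t) = e^(−0.297×1.645) = 0.6136; e^(−k_a t) = e^(−1.25×1.645) = 0.1280.
D = 9.474 × (0.6136 − 0.1280) + 3.61 × 0.1280 = 4.600 + 0.4620 = 5.062 mg/L.

D ≈ 5.06 mg/L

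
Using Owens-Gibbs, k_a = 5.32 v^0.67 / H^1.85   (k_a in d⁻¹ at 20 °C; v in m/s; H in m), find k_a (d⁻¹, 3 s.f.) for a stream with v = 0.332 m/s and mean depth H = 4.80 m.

k_a = 5.32 × 0.332^0.67 / 4.80^1.85 = 5.32 × 0.4777 / 18.21 = 0.1396 d⁻¹.

k_a ≈ 0.140 d⁻¹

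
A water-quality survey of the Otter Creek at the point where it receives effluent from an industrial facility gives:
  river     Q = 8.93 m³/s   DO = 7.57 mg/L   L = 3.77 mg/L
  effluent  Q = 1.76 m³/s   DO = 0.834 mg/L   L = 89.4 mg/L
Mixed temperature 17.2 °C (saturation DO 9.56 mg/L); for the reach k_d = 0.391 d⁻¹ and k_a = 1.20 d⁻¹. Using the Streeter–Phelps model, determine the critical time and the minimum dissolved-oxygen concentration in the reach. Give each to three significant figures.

t_c ≈ 0.837 d; minimum DO ≈ 5.36 mg/L

Mixed DO = (8.93×7.57 + 1.76×0.834)/(8.93+1.76) = 69.07/10.69 = 6.461 mg/L.
Mixed L₀ = (8.93×3.77 + 1.76×89.4)/(10.69) = 191.0/10.69 = 17.87 mg/L.
Initial deficit D₀ = C_s − DO₀ = 9.56 − 6.461 = 3.099 mg/L.
t_c = (1/0.8090) ln[(1.20/0.391)(1 − 3.099×0.8090/(0.391×17.87))] = 1.236 × ln(1.968) = 0.8367 d.
D_c = (0.391/1.20) × 17.87 × e^(−0.391×0.8367) = 0.3258 × 17.87 × 0.7210 = 4.198 mg/L.
Minimum DO = 9.56 − 4.198 = 5.362 mg/L.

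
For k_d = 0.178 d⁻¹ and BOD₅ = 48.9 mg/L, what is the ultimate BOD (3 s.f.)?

L₀ ≈ 83.0 mg/L

BOD₅ = L₀(1 − e^(−5k_d)) ⇒ L₀ = BOD₅ / (1 − e^(−5×0.178))
= 48.9 / (1 − 0.4107) = 48.9 / 0.5893 = 82.97 mg/L.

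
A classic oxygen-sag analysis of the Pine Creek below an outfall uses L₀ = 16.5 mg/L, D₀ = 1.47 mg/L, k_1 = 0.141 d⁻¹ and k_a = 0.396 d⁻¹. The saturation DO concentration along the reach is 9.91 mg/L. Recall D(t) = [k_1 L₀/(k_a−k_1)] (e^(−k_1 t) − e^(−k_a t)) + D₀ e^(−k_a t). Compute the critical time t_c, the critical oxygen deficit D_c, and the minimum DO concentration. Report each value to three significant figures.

With k_a/k_1 = 2.809 and 1 − D₀(k_a−k_1)/(k_1 L₀) = 0.8389,
t_c = ln(2.809 × 0.8389) / (0.396 − 0.141) = ln(2.356) / 0.2550 = 0.8570/0.2550 = 3.361 d.
L(t_c) = L₀ e^(−k_1 t_c) = 16.5 × 0.6226 = 10.27 mg/L, and at the critical point k_a D_c = k_1 L, so D_c = (0.141/0.396) × 10.27 = 3.658 mg/L.
Minimum DO = C_s − D_c = 9.91 − 3.658 = 6.252 mg/L.

t_c ≈ 3.36 d; D_c ≈ 3.66 mg/L; min DO ≈ 6.25 mg/L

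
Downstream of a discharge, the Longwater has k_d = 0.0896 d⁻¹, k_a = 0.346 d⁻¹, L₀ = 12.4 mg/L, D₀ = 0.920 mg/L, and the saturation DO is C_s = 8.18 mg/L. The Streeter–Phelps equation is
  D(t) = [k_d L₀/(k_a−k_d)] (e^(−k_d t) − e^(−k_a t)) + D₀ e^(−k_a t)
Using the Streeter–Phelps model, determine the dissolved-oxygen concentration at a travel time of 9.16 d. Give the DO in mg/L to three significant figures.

DO ≈ 6.42 mg/L

k_d L₀/(k_a−k_d) = 0.0896×12.4/(0.346−0.0896) = 1.111/0.2564 = 4.333 mg/L.
e^(−k_d t) = e^(−0.0896×9.160) = 0.4401; e^(−k_a t) = e^(−0.346×9.160) = 0.04203.
D = 4.333 × (0.4401 − 0.04203) + 0.920 × 0.04203 = 1.725 + 0.03867 = 1.764 mg/L.
DO = C_s − D = 8.18 − 1.764 = 6.416 mg/L.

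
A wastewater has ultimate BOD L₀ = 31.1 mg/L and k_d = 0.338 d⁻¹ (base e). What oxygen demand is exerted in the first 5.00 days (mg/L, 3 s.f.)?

y ≈ 25.4 mg/L

y_t = L₀(1 − e^(−k_d t)) = 31.1 × (1 − e^(−0.338×5.00))
= 31.1 × (1 − 0.1845) = 31.1 × 0.8155 = 25.36 mg/L.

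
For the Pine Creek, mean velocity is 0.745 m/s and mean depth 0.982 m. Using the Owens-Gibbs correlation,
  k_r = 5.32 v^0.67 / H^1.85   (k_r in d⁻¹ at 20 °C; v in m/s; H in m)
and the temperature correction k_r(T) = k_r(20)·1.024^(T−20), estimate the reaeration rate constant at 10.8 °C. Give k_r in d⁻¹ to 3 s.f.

k_r(20) = 5.32 × 0.745^0.67 / 0.982^1.85 = 5.32 × 0.8210 / 0.9670 = 4.517 d⁻¹.
k_r(10.8) = 4.517 × 1.024^(10.8−20) = 4.517 × 0.8040 = 3.632 d⁻¹.

k_r ≈ 3.63 d⁻¹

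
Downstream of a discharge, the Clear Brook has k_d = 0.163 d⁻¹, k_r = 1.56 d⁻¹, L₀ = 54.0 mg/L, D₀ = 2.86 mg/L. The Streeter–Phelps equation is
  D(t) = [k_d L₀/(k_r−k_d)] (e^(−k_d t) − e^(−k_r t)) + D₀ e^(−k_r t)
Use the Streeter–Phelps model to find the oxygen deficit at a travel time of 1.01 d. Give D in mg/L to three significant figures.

k_d L₀/(k_r−k_d) = 0.163×54.0/(1.56−0.163) = 8.802/1.397 = 6.301 mg/L.
e^(−k_d t) = e^(−0.163×1.010) = 0.8482; e^(−k_r t) = e^(−1.56×1.010) = 0.2069.
D = 6.301 × (0.8482 − 0.2069) + 2.86 × 0.2069 = 4.041 + 0.5917 = 4.632 mg/L.

D ≈ 4.63 mg/L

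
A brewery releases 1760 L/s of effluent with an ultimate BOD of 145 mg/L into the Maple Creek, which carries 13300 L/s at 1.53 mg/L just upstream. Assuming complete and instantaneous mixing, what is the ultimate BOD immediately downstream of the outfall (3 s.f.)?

18.3 mg/L

Flow-weighted mixing: C = (Q_r C_r + Q_w C_w)/(Q_r + Q_w)
= (13300×1.53 + 1760×145)/(13300 + 1760) = 275500/15060 = 18.30 mg/L.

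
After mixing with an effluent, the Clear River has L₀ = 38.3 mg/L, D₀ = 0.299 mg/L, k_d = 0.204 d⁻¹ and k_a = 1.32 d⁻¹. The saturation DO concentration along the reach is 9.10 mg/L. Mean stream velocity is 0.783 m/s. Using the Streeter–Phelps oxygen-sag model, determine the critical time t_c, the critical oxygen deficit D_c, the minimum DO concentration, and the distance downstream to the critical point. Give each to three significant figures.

t_c ≈ 1.63 d; D_c ≈ 4.24 mg/L; min DO ≈ 4.86 mg/L; x_c ≈ 111 km

t_c = [1/(k_a−k_d)] ln[(k_a/k_d)(1 − D₀(k_a−k_d)/(k_d L₀))]
= [1/(1.32−0.204)] ln[(1.32/0.204)(1 − 0.299×1.116/(0.204×38.3))]
= (1/1.116) ln[6.471 × 0.9573] = 0.8961 × ln(6.194) = 0.8961 × 1.824 = 1.634 d.
L(t_c) = L₀ e^(−k_d t_c) = 38.3 × 0.7165 = 27.44 mg/L, and at the critical point k_a D_c = k_d L, so D_c = (0.204/1.32) × 27.44 = 4.241 mg/L.
Minimum DO = C_s − D_c = 9.10 − 4.241 = 4.859 mg/L.
x_c = v t_c = 0.783 m/s × 1.634 d × 86400 s/d = 110500 m ≈ 111 km.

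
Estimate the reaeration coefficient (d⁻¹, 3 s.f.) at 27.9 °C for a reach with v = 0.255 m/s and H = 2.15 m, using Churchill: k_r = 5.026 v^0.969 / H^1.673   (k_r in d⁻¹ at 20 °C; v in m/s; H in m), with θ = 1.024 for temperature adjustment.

k_r(20) = 5.026 × 0.255^0.969 / 2.15^1.673 = 5.026 × 0.2660 / 3.599 = 0.3715 d⁻¹.
k_r(27.9) = 0.3715 × 1.024^(27.9−20) = 0.3715 × 1.206 = 0.4481 d⁻¹.

k_r ≈ 0.448 d⁻¹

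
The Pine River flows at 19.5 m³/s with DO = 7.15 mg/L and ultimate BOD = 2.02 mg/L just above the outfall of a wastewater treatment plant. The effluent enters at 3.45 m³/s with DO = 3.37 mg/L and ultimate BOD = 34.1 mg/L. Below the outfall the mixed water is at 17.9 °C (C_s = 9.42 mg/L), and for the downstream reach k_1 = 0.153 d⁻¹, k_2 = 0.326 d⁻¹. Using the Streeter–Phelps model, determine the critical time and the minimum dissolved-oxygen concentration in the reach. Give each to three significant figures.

Mixed DO = (19.5×7.15 + 3.45×3.37)/(19.5+3.45) = 151.1/22.95 = 6.582 mg/L.
Mixed L₀ = (19.5×2.02 + 3.45×34.1)/(22.95) = 157.0/22.95 = 6.842 mg/L.
Initial deficit D₀ = C_s − DO₀ = 9.42 − 6.582 = 2.838 mg/L.
t_c = (1/0.1730) ln[(0.326/0.153)(1 − 2.838×0.1730/(0.153×6.842))] = 5.780 × ln(1.131) = 0.7135 d.
D_c = (0.153/0.326) × 6.842 × e^(−0.153×0.7135) = 0.4693 × 6.842 × 0.8966 = 2.879 mg/L.
Minimum DO = 9.42 − 2.879 = 6.541 mg/L.

t_c ≈ 0.713 d; minimum DO ≈ 6.54 mg/L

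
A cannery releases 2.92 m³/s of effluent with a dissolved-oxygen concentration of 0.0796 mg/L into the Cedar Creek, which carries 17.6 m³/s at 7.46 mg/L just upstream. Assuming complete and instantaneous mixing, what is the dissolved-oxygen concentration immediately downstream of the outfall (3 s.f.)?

Flow-weighted mixing: C = (Q_r C_r + Q_w C_w)/(Q_r + Q_w)
= (17.6×7.46 + 2.92×0.0796)/(17.6 + 2.92) = 131.5/20.52 = 6.410 mg/L.

6.41 mg/L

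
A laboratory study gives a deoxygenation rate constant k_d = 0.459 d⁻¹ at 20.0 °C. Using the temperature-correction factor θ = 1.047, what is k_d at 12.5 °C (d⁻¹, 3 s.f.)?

k_d ≈ 0.325 d⁻¹

k_d(T₂) = k_d(T₁) · θ^(T₂−T₁) = 0.459 × 1.047^(12.5−20.0)
= 0.459 × 1.047^-7.50 = 0.459 × 0.7086 = 0.3252 d⁻¹.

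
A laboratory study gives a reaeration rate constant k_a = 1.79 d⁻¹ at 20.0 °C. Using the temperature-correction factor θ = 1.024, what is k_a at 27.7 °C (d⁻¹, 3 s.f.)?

k_a ≈ 2.15 d⁻¹

k_a(T₂) = k_a(T₁) · θ^(T₂−T₁) = 1.79 × 1.024^(27.7−20.0)
= 1.79 × 1.024^7.70 = 1.79 × 1.200 = 2.149 d⁻¹.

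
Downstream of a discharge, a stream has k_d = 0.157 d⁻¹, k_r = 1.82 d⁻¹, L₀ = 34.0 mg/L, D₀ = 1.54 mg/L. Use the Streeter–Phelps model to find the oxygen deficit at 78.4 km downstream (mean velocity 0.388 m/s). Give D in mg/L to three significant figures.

D ≈ 2.20 mg/L

Travel time t = x/v = 78.4 km / (0.388 m/s) = 78400 m / 0.388 m/s = 202100 s = 2.339 d.
k_d L₀/(k_r−k_d) = 0.157×34.0/(1.82−0.157) = 5.338/1.663 = 3.210 mg/L.
e^(−k_d t) = e^(−0.157×2.339) = 0.6927; e^(−k_r t) = e^(−1.82×2.339) = 0.01417.
D = 3.210 × (0.6927 − 0.01417) + 1.54 × 0.01417 = 2.178 + 0.02183 = 2.200 mg/L.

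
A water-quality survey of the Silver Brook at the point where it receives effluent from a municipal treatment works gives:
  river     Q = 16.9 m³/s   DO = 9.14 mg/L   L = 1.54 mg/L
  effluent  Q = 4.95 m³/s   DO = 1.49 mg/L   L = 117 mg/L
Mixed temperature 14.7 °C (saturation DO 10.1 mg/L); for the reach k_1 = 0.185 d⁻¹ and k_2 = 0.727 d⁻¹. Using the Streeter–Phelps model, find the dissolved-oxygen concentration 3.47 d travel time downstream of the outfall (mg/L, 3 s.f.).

Mixed DO = (16.9×9.14 + 4.95×1.49)/(16.9+4.95) = 161.8/21.85 = 7.407 mg/L.
Mixed L₀ = (16.9×1.54 + 4.95×117)/(21.85) = 605.2/21.85 = 27.70 mg/L.
Initial deficit D₀ = C_s − DO₀ = 10.1 − 7.407 = 2.693 mg/L.
D(3.47) = [0.185×27.70/(0.727−0.185)](e^(−0.185×3.47) − e^(−0.727×3.47)) + 2.693 e^(−0.727×3.47)
= 9.454 × (0.5263 − 0.08024) + 2.693 × 0.08024 = 4.433 mg/L.
DO = 10.1 − 4.433 = 5.667 mg/L.

DO ≈ 5.67 mg/L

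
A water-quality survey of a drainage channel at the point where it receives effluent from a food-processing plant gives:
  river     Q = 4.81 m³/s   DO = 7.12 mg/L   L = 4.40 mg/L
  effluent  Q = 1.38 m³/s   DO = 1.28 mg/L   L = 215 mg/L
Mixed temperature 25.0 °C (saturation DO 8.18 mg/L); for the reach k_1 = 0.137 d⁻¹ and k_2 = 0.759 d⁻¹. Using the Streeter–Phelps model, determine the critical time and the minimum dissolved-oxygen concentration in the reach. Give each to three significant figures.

t_c ≈ 2.38 d; minimum DO ≈ 1.49 mg/L

Mixed DO = (4.81×7.12 + 1.38×1.28)/(4.81+1.38) = 36.01/6.190 = 5.818 mg/L.
Mixed L₀ = (4.81×4.40 + 1.38×215)/(6.190) = 317.9/6.190 = 51.35 mg/L.
Initial deficit D₀ = C_s − DO₀ = 8.18 − 5.818 = 2.362 mg/L.
t_c = (1/0.6220) ln[(0.759/0.137)(1 − 2.362×0.6220/(0.137×51.35))] = 1.608 × ln(4.383) = 2.376 d.
D_c = (0.137/0.759) × 51.35 × e^(−0.137×2.376) = 0.1805 × 51.35 × 0.7222 = 6.694 mg/L.
Minimum DO = 8.18 − 6.694 = 1.486 mg/L.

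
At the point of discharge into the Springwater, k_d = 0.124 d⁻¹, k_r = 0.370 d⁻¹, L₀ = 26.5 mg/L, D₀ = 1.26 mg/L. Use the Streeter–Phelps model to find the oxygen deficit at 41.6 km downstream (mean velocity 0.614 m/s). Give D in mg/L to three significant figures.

Travel time t = x/v = 41.6 km / (0.614 m/s) = 41600 m / 0.614 m/s = 67750 s = 0.7842 d.
k_d L₀/(k_r−k_d) = 0.124×26.5/(0.370−0.124) = 3.286/0.2460 = 13.36 mg/L.
e^(−k_d t) = e^(−0.124×0.7842) = 0.9073; e^(−k_r t) = e^(−0.370×0.7842) = 0.7482.
D = 13.36 × (0.9073 − 0.7482) + 1.26 × 0.7482 = 2.126 + 0.9427 = 3.069 mg/L.

D ≈ 3.07 mg/L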